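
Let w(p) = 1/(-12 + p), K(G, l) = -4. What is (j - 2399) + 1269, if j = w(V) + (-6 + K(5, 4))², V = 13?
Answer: -1029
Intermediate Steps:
j = 101 (j = 1/(-12 + 13) + (-6 - 4)² = 1/1 + (-10)² = 1 + 100 = 101)
(j - 2399) + 1269 = (101 - 2399) + 1269 = -2298 + 1269 = -1029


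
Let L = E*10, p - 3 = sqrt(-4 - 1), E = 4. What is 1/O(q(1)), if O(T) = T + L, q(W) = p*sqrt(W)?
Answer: 43/1854 - I*sqrt(5)/1854 ≈ 0.023193 - 0.0012061*I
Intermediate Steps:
p = 3 + I*sqrt(5) (p = 3 + sqrt(-4 - 1) = 3 + sqrt(-5) = 3 + I*sqrt(5) ≈ 3.0 + 2.2361*I)
L = 40 (L = 4*10 = 40)
q(W) = sqrt(W)*(3 + I*sqrt(5)) (q(W) = (3 + I*sqrt(5))*sqrt(W) = sqrt(W)*(3 + I*sqrt(5)))
O(T) = 40 + T (O(T) = T + 40 = 40 + T)
1/O(q(1)) = 1/(40 + sqrt(1)*(3 + I*sqrt(5))) = 1/(40 + 1*(3 + I*sqrt(5))) = 1/(40 + (3 + I*sqrt(5))) = 1/(43 + I*sqrt(5))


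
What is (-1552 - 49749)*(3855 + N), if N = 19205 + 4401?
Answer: -1408776761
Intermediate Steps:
N = 23606
(-1552 - 49749)*(3855 + N) = (-1552 - 49749)*(3855 + 23606) = -51301*27461 = -1408776761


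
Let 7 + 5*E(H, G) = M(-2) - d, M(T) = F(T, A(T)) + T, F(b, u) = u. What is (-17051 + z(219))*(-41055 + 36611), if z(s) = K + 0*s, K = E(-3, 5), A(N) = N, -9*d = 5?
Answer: 3410276716/45 ≈ 7.5784e+7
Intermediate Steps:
d = -5/9 (d = -1/9*5 = -5/9 ≈ -0.55556)
M(T) = 2*T (M(T) = T + T = 2*T)
E(H, G) = -94/45 (E(H, G) = -7/5 + (2*(-2) - 1*(-5/9))/5 = -7/5 + (-4 + 5/9)/5 = -7/5 + (1/5)*(-31/9) = -7/5 - 31/45 = -94/45)
K = -94/45 ≈ -2.0889
z(s) = -94/45 (z(s) = -94/45 + 0*s = -94/45 + 0 = -94/45)
(-17051 + z(219))*(-41055 + 36611) = (-17051 - 94/45)*(-41055 + 36611) = -767389/45*(-4444) = 3410276716/45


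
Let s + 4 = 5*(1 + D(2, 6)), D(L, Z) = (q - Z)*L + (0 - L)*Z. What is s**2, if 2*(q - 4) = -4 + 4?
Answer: 6241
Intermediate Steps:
q = 4 (q = 4 + (-4 + 4)/2 = 4 + (1/2)*0 = 4 + 0 = 4)
D(L, Z) = L*(4 - Z) - L*Z (D(L, Z) = (4 - Z)*L + (0 - L)*Z = L*(4 - Z) + (-L)*Z = L*(4 - Z) - L*Z)
s = -79 (s = -4 + 5*(1 + 2*2*(2 - 1*6)) = -4 + 5*(1 + 2*2*(2 - 6)) = -4 + 5*(1 + 2*2*(-4)) = -4 + 5*(1 - 16) = -4 + 5*(-15) = -4 - 75 = -79)
s**2 = (-79)**2 = 6241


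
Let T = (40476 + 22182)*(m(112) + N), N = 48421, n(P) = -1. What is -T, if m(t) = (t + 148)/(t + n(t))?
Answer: -112262062026/37 ≈ -3.0341e+9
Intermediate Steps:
m(t) = (148 + t)/(-1 + t) (m(t) = (t + 148)/(t - 1) = (148 + t)/(-1 + t))
T = 112262062026/37 (T = (40476 + 22182)*((148 + 112)/(-1 + 112) + 48421) = 62658*(260/111 + 48421) = 62658*(5374991/111) = 112262062026/37 ≈ 3.0341e+9)
-T = -1*112262062026/37 = -112262062026/37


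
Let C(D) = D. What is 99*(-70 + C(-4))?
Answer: -7326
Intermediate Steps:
99*(-70 + C(-4)) = 99*(-70 - 4) = 99*(-74) = -7326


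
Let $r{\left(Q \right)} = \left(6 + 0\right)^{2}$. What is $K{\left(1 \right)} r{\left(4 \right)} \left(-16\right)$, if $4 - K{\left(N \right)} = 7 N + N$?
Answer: $2304$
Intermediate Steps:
$r{\left(Q \right)} = 36$ ($r{\left(Q \right)} = 6^{2} = 36$)
$K{\left(N \right)} = 4 - 8 N$ ($K{\left(N \right)} = 4 - \left(7 N + N\right) = 4 - 8 N$)
$K{\left(1 \right)} r{\left(4 \right)} \left(-16\right) = \left(4 - 8\right) 36 \left(-16\right) = \left(-4\right) 36 \left(-16\right) = \left(-144\right) \left(-16\right) = 2304$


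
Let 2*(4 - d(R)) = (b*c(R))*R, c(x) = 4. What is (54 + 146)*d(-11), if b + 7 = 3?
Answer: -16800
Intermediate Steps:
b = -4 (b = -7 + 3 = -4)
d(R) = 4 + 8*R (d(R) = 4 - (-4*4)*R/2 = 4 - (-8)*R = 4 + 8*R)
(54 + 146)*d(-11) = (54 + 146)*(4 + 8*(-11)) = 200*(4 - 88) = 200*(-84) = -16800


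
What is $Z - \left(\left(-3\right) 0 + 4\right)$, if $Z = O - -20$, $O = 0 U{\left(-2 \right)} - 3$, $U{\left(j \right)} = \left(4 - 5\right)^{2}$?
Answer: $13$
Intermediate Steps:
$U{\left(j \right)} = 1$ ($U{\left(j \right)} = \left(-1\right)^{2} = 1$)
$O = -3$ ($O = 0 \cdot 1 - 3 = 0 - 3 = -3$)
$Z = 17$ ($Z = -3 - -20 = -3 + 20 = 17$)
$Z - \left(\left(-3\right) 0 + 4\right) = 17 - \left(\left(-3\right) 0 + 4\right) = 17 - \left(0 + 4\right) = 17 - 4 = 13$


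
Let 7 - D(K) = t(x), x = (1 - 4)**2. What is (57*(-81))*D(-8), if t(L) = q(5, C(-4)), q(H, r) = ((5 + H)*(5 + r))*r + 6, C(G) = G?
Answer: -189297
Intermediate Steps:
q(H, r) = 6 + r*(5 + H)*(5 + r) (q(H, r) = r*(5 + H)*(5 + r) + 6 = 6 + r*(5 + H)*(5 + r))
x = 9 (x = (-3)**2 = 9)
t(L) = -34 (t(L) = 6 + 5*(-4)**2 + 25*(-4) + 5*(-4)**2 + 5*5*(-4) = 6 + 5*16 - 100 + 5*16 - 100 = 6 + 80 - 100 + 80 - 100 = -34)
D(K) = 41 (D(K) = 7 - 1*(-34) = 7 + 34 = 41)
(57*(-81))*D(-8) = (57*(-81))*41 = -4617*41 = -189297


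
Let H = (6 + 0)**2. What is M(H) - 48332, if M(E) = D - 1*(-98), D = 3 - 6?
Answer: -48237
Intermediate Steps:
D = -3
H = 36 (H = 6**2 = 36)
M(E) = 95 (M(E) = -3 - 1*(-98) = -3 + 98 = 95)
M(H) - 48332 = 95 - 48332 = -48237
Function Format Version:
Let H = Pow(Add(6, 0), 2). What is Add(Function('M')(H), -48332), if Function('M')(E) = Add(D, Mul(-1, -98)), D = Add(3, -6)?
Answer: -48237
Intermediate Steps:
D = -3
H = 36 (H = Pow(6, 2) = 36)
Function('M')(E) = 95 (Function('M')(E) = Add(-3, Mul(-1, -98)) = Add(-3, 98) = 95)
Add(Function('M')(H), -48332) = Add(95, -48332) = -48237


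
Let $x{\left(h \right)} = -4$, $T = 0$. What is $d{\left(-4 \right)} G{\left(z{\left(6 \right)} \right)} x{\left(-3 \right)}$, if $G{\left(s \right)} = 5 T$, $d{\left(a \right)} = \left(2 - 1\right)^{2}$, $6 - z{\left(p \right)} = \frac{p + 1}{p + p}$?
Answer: $0$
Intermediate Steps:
$z{\left(p \right)} = 6 - \frac{1 + p}{2 p}$ ($z{\left(p \right)} = 6 - \frac{p + 1}{p + p} = 6 - \frac{1 + p}{2 p}$)
$d{\left(a \right)} = 1$ ($d{\left(a \right)} = 1^{2} = 1$)
$G{\left(s \right)} = 0$ ($G{\left(s \right)} = 5 \cdot 0 = 0$)
$d{\left(-4 \right)} G{\left(z{\left(6 \right)} \right)} x{\left(-3 \right)} = 1 \cdot 0 \left(-4\right) = 0 \left(-4\right) = 0$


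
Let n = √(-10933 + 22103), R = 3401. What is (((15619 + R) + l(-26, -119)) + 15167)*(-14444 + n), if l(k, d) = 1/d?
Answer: -58761831888/119 + 4068252*√11170/119 ≈ -4.9018e+8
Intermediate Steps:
n = √11170 ≈ 105.69
(((15619 + R) + l(-26, -119)) + 15167)*(-14444 + n) = (((15619 + 3401) + 1/(-119)) + 15167)*(-14444 + √11170) = ((19020 - 1/119) + 15167)*(-14444 + √11170) = (2263379/119 + 15167)*(-14444 + √11170) = 4068252*(-14444 + √11170)/119 = -58761831888/119 + 4068252*√11170/119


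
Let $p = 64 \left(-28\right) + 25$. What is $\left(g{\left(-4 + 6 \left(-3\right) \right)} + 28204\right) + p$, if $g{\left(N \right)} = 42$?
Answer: $26479$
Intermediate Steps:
$p = -1767$ ($p = -1792 + 25 = -1767$)
$\left(g{\left(-4 + 6 \left(-3\right) \right)} + 28204\right) + p = \left(42 + 28204\right) - 1767 = 28246 - 1767 = 26479$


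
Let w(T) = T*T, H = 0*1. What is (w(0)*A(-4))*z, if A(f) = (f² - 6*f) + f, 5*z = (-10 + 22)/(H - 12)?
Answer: 0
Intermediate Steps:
H = 0
z = -⅕ (z = ((-10 + 22)/(0 - 12))/5 = (12/(-12))/5 = (12*(-1/12))/5 = (⅕)*(-1) = -⅕ ≈ -0.20000)
w(T) = T²
A(f) = f² - 5*f
(w(0)*A(-4))*z = (0²*(-4*(-5 - 4)))*(-⅕) = (0*(-4*(-9)))*(-⅕) = (0*36)*(-⅕) = 0*(-⅕) = 0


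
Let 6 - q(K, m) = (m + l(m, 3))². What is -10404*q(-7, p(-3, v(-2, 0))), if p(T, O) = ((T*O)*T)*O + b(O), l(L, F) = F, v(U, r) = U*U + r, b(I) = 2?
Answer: 230916780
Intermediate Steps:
v(U, r) = r + U² (v(U, r) = U² + r = r + U²)
p(T, O) = 2 + O²*T² (p(T, O) = ((T*O)*T)*O + 2 = ((O*T)*T)*O + 2 = (O*T²)*O + 2 = O²*T² + 2 = 2 + O²*T²)
q(K, m) = 6 - (3 + m)² (q(K, m) = 6 - (m + 3)² = 6 - (3 + m)²)
-10404*q(-7, p(-3, v(-2, 0))) = -10404*(6 - (3 + (2 + (0 + (-2)²)²*(-3)²))²) = -10404*(6 - (3 + (2 + (0 + 4)²*9))²) = -10404*(6 - (3 + (2 + 4²*9))²) = -10404*(6 - (3 + (2 + 16*9))²) = -10404*(6 - (3 + (2 + 144))²) = -10404*(6 - (3 + 146)²) = -10404*(6 - 1*149²) = -10404*(6 - 1*22201) = -10404*(6 - 22201) = -10404*(-22195) = 230916780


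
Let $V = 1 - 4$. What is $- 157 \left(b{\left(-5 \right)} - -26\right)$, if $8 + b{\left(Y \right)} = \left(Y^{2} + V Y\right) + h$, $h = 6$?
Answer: $-10048$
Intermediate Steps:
$V = -3$ ($V = 1 - 4 = -3$)
$b{\left(Y \right)} = -2 + Y^{2} - 3 Y$ ($b{\left(Y \right)} = -8 + \left(\left(Y^{2} - 3 Y\right) + 6\right) = -8 + \left(6 + Y^{2} - 3 Y\right) = -2 + Y^{2} - 3 Y$)
$- 157 \left(b{\left(-5 \right)} - -26\right) = - 157 \left(\left(-2 + \left(-5\right)^{2} - -15\right) - -26\right) = - 157 \left(\left(-2 + 25 + 15\right) + 26\right) = - 157 \left(38 + 26\right) = \left(-157\right) 64 = -10048$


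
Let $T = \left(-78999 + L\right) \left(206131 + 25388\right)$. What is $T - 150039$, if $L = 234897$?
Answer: $36093199023$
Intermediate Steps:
$T = 36093349062$ ($T = \left(-78999 + 234897\right) \left(206131 + 25388\right) = 155898 \cdot 231519 = 36093349062$)
$T - 150039 = 36093349062 - 150039 = 36093199023$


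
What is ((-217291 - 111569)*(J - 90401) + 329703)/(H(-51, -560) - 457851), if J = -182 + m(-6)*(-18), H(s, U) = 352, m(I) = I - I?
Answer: -29789455083/457499 ≈ -65114.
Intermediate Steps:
m(I) = 0
J = -182 (J = -182 + 0*(-18) = -182 + 0 = -182)
((-217291 - 111569)*(J - 90401) + 329703)/(H(-51, -560) - 457851) = ((-217291 - 111569)*(-182 - 90401) + 329703)/(352 - 457851) = (-328860*(-90583) + 329703)/(-457499) = (29789125380 + 329703)*(-1/457499) = 29789455083*(-1/457499) = -29789455083/457499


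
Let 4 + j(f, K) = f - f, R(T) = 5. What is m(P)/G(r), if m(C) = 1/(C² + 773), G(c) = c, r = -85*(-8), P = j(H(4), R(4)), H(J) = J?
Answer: 1/536520 ≈ 1.8639e-6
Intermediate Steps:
j(f, K) = -4 (j(f, K) = -4 + (f - f) = -4 + 0 = -4)
P = -4
r = 680
m(C) = 1/(773 + C²)
m(P)/G(r) = 1/((773 + (-4)²)*680) = (1/680)/(773 + 16) = (1/680)/789 = (1/789)*(1/680) = 1/536520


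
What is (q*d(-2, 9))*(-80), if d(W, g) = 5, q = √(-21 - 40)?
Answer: -400*I*√61 ≈ -3124.1*I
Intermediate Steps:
q = I*√61 (q = √(-61) = I*√61 ≈ 7.8102*I)
(q*d(-2, 9))*(-80) = ((I*√61)*5)*(-80) = (5*I*√61)*(-80) = -400*I*√61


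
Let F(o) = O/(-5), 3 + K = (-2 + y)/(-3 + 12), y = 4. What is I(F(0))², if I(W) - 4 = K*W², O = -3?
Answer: 9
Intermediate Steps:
K = -25/9 (K = -3 + (-2 + 4)/(-3 + 12) = -3 + 2/9 = -25/9 ≈ -2.7778)
F(o) = ⅗ (F(o) = -3/(-5) = -3*(-⅕) = ⅗)
I(W) = 4 - 25*W²/9
I(F(0))² = (4 - 25*(⅗)²/9)² = (4 - 25/9*9/25)² = (4 - 1)² = 3² = 9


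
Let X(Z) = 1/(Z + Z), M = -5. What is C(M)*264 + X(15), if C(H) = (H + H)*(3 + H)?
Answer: 158401/30 ≈ 5280.0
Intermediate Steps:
C(H) = 2*H*(3 + H) (C(H) = (2*H)*(3 + H) = 2*H*(3 + H))
X(Z) = 1/(2*Z)
C(M)*264 + X(15) = (2*(-5)*(3 - 5))*264 + (1/2)/15 = (2*(-5)*(-2))*264 + (1/2)*(1/15) = 20*264 + 1/30 = 5280 + 1/30 = 158401/30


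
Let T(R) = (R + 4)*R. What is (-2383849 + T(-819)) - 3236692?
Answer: -4953056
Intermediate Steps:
T(R) = R*(4 + R) (T(R) = (4 + R)*R = R*(4 + R))
(-2383849 + T(-819)) - 3236692 = (-2383849 - 819*(4 - 819)) - 3236692 = (-2383849 - 819*(-815)) - 3236692 = (-2383849 + 667485) - 3236692 = -1716364 - 3236692 = -4953056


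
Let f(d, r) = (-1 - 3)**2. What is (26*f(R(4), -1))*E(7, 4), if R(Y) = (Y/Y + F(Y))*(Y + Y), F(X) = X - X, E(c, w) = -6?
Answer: -2496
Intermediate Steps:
F(X) = 0
R(Y) = 2*Y (R(Y) = (Y/Y + 0)*(Y + Y) = (1 + 0)*(2*Y) = 1*(2*Y) = 2*Y)
f(d, r) = 16 (f(d, r) = (-4)**2 = 16)
(26*f(R(4), -1))*E(7, 4) = (26*16)*(-6) = 416*(-6) = -2496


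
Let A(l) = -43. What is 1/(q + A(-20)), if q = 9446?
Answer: 1/9403 ≈ 0.00010635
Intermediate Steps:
1/(q + A(-20)) = 1/(9446 - 43) = 1/9403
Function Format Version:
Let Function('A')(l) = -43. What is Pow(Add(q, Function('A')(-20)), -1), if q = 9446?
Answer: Rational(1, 9403) ≈ 0.00010635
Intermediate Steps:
Pow(Add(q, Function('A')(-20)), -1) = Pow(Add(9446, -43), -1) = Pow(9403, -1) = Rational(1, 9403)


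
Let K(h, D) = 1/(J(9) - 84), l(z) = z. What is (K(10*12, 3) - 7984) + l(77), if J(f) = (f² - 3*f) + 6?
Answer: -189769/24 ≈ -7907.0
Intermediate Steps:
J(f) = 6 + f² - 3*f
K(h, D) = -1/24 (K(h, D) = 1/((6 + 9² - 3*9) - 84) = 1/((6 + 81 - 27) - 84) = 1/(60 - 84) = 1/(-24) = -1/24)
(K(10*12, 3) - 7984) + l(77) = (-1/24 - 7984) + 77 = -191617/24 + 77 = -189769/24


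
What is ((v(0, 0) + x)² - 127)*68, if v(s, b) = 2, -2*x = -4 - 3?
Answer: -6579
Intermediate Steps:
x = 7/2 (x = -(-4 - 3)/2 = -½*(-7) = 7/2 ≈ 3.5000)
((v(0, 0) + x)² - 127)*68 = ((2 + 7/2)² - 127)*68 = ((11/2)² - 127)*68 = (121/4 - 127)*68 = -387/4*68 = -6579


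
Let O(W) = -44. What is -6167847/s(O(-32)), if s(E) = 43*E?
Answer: 6167847/1892 ≈ 3260.0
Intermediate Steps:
-6167847/s(O(-32)) = -6167847/(43*(-44)) = -6167847/(-1892) = -6167847*(-1/1892) = 6167847/1892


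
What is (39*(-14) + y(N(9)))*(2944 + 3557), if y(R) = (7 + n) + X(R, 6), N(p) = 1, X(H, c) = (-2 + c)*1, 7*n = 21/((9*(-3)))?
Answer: -10436272/3 ≈ -3.4788e+6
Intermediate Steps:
n = -1/9 (n = (21/((9*(-3))))/7 = (21/(-27))/7 = (21*(-1/27))/7 = (1/7)*(-7/9) = -1/9 ≈ -0.11111)
X(H, c) = -2 + c
y(R) = 98/9 (y(R) = (7 - 1/9) + (-2 + 6) = 62/9 + 4 = 98/9)
(39*(-14) + y(N(9)))*(2944 + 3557) = (39*(-14) + 98/9)*(2944 + 3557) = (-546 + 98/9)*6501 = -4816/9*6501 = -10436272/3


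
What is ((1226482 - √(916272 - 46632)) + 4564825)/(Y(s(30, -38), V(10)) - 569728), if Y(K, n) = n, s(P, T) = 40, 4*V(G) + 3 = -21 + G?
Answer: -11582614/1139463 + 4*√217410/1139463 ≈ -10.163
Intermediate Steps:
V(G) = -6 + G/4 (V(G) = -¾ + (-21 + G)/4 = -¾ + (-21/4 + G/4) = -6 + G/4)
((1226482 - √(916272 - 46632)) + 4564825)/(Y(s(30, -38), V(10)) - 569728) = ((1226482 - √(916272 - 46632)) + 4564825)/((-6 + (¼)*10) - 569728) = ((1226482 - √869640) + 4564825)/((-6 + 5/2) - 569728) = ((1226482 - 2*√217410) + 4564825)/(-7/2 - 569728) = ((1226482 - 2*√217410) + 4564825)/(-1139463/2) = (5791307 - 2*√217410)*(-2/1139463) = -11582614/1139463 + 4*√217410/1139463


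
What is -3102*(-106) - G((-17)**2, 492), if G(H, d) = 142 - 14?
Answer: 328684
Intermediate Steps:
G(H, d) = 128
-3102*(-106) - G((-17)**2, 492) = -3102*(-106) - 1*128 = 328812 - 128 = 328684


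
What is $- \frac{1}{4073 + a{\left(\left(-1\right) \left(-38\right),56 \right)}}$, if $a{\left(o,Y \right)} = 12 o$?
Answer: $- \frac{1}{4529} \approx -0.0002208$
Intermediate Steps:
$- \frac{1}{4073 + a{\left(\left(-1\right) \left(-38\right),56 \right)}} = - \frac{1}{4073 + 12 \left(\left(-1\right) \left(-38\right)\right)} = - \frac{1}{4073 + 12 \cdot 38} = - \frac{1}{4073 + 456} = - \frac{1}{4529}$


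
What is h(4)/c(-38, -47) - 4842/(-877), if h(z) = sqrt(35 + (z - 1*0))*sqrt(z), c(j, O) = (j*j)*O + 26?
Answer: 4842/877 - sqrt(39)/33921 ≈ 5.5209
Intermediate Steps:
c(j, O) = 26 + O*j**2 (c(j, O) = j**2*O + 26 = O*j**2 + 26 = 26 + O*j**2)
h(z) = sqrt(z)*sqrt(35 + z) (h(z) = sqrt(35 + (z + 0))*sqrt(z) = sqrt(35 + z)*sqrt(z) = sqrt(z)*sqrt(35 + z))
h(4)/c(-38, -47) - 4842/(-877) = (sqrt(4)*sqrt(35 + 4))/(26 - 47*(-38)**2) - 4842/(-877) = (2*sqrt(39))/(26 - 47*1444) - 4842*(-1/877) = (2*sqrt(39))/(26 - 67868) + 4842/877 = (2*sqrt(39))/(-67842) + 4842/877 = (2*sqrt(39))*(-1/67842) + 4842/877 = -sqrt(39)/33921 + 4842/877 = 4842/877 - sqrt(39)/33921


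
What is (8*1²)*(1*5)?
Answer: 40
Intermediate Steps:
(8*1²)*(1*5) = (8*1)*5 = 8*5 = 40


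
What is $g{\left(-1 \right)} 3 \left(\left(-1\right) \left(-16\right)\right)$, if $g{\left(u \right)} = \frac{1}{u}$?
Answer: $-48$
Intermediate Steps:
$g{\left(-1 \right)} 3 \left(\left(-1\right) \left(-16\right)\right) = \frac{1}{-1} \cdot 3 \left(\left(-1\right) \left(-16\right)\right) = \left(-1\right) 3 \cdot 16 = \left(-3\right) 16 = -48$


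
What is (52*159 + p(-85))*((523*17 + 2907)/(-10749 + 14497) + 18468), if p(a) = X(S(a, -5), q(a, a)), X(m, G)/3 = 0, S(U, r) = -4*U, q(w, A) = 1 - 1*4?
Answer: 143098124754/937 ≈ 1.5272e+8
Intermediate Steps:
q(w, A) = -3 (q(w, A) = 1 - 4 = -3)
X(m, G) = 0 (X(m, G) = 3*0 = 0)
p(a) = 0
(52*159 + p(-85))*((523*17 + 2907)/(-10749 + 14497) + 18468) = (52*159 + 0)*((523*17 + 2907)/(-10749 + 14497) + 18468) = (8268 + 0)*((8891 + 2907)/3748 + 18468) = 8268*(11798*(1/3748) + 18468) = 8268*(5899/1874 + 18468) = 8268*(34614931/1874) = 143098124754/937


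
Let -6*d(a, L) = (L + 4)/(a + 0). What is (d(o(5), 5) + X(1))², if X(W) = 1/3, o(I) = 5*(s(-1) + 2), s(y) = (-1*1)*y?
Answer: 49/900 ≈ 0.054444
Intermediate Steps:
s(y) = -y
o(I) = 15 (o(I) = 5*(-1*(-1) + 2) = 5*(1 + 2) = 5*3 = 15)
X(W) = ⅓
d(a, L) = -(4 + L)/(6*a) (d(a, L) = -(L + 4)/(6*(a + 0)) = -(4 + L)/(6*a))
(d(o(5), 5) + X(1))² = ((⅙)*(-4 - 1*5)/15 + ⅓)² = ((⅙)*(1/15)*(-4 - 5) + ⅓)² = ((⅙)*(1/15)*(-9) + ⅓)² = (-⅒ + ⅓)² = (7/30)² = 49/900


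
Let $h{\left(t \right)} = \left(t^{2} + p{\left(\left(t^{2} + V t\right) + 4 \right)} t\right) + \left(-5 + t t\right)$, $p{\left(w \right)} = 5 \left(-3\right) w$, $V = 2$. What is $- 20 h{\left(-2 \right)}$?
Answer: $-2460$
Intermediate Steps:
$p{\left(w \right)} = - 15 w$
$h{\left(t \right)} = -5 + 2 t^{2} + t \left(-60 - 30 t - 15 t^{2}\right)$ ($h{\left(t \right)} = \left(t^{2} + - 15 \left(\left(t^{2} + 2 t\right) + 4\right) t\right) + \left(-5 + t t\right) = \left(t^{2} + - 15 \left(4 + t^{2} + 2 t\right) t\right) + \left(-5 + t^{2}\right) = \left(t^{2} + \left(-60 - 30 t - 15 t^{2}\right) t\right) + \left(-5 + t^{2}\right) = \left(t^{2} + t \left(-60 - 30 t - 15 t^{2}\right)\right) + \left(-5 + t^{2}\right) = -5 + 2 t^{2} + t \left(-60 - 30 t - 15 t^{2}\right)$)
$- 20 h{\left(-2 \right)} = - 20 \left(-5 - -120 - 28 \left(-2\right)^{2} - 15 \left(-2\right)^{3}\right) = - 20 \left(-5 + 120 - 112 - -120\right) = - 20 \left(-5 + 120 - 112 + 120\right) = \left(-20\right) 123 = -2460$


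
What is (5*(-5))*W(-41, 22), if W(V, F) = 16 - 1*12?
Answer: -100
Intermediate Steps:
W(V, F) = 4 (W(V, F) = 16 - 12 = 4)
(5*(-5))*W(-41, 22) = (5*(-5))*4 = -25*4 = -100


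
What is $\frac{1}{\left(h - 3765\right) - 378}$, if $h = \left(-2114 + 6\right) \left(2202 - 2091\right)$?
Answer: $- \frac{1}{238131} \approx -4.1994 \cdot 10^{-6}$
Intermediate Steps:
$h = -233988$ ($h = \left(-2108\right) 111 = -233988$)
$\frac{1}{\left(h - 3765\right) - 378} = \frac{1}{\left(-233988 - 3765\right) - 378} = \frac{1}{-237753 - 378} = \frac{1}{-238131} = - \frac{1}{238131}$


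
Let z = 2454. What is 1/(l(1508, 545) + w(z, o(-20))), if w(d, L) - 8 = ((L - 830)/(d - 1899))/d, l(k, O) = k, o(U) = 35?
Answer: 90798/137649715 ≈ 0.00065963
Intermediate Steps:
w(d, L) = 8 + (-830 + L)/(d*(-1899 + d)) (w(d, L) = 8 + ((L - 830)/(d - 1899))/d = 8 + ((-830 + L)/(-1899 + d))/d = 8 + (-830 + L)/(d*(-1899 + d)))
1/(l(1508, 545) + w(z, o(-20))) = 1/(1508 + (-830 + 35 - 15192*2454 + 8*2454²)/(2454*(-1899 + 2454))) = 1/(1508 + (1/2454)*(-830 + 35 - 37281168 + 8*6022116)/555) = 1/(1508 + (1/2454)*(1/555)*(-830 + 35 - 37281168 + 48176928)) = 1/(1508 + (1/2454)*(1/555)*10894965) = 1/(1508 + 726331/90798) = 1/(137649715/90798) = 90798/137649715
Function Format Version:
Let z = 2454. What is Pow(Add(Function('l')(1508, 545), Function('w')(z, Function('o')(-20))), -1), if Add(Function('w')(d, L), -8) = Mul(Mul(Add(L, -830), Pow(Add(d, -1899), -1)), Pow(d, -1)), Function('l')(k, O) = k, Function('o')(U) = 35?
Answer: Rational(90798, 137649715) ≈ 0.00065963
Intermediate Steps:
Function('w')(d, L) = Add(8, Mul(Pow(d, -1), Pow(Add(-1899, d), -1), Add(-830, L))) (Function('w')(d, L) = Add(8, Mul(Mul(Add(L, -830), Pow(Add(d, -1899), -1)), Pow(d, -1))) = Add(8, Mul(Mul(Add(-830, L), Pow(Add(-1899, d), -1)), Pow(d, -1))) = Add(8, Mul(Mul(Pow(Add(-1899, d), -1), Add(-830, L)), Pow(d, -1))) = Add(8, Mul(Pow(d, -1), Pow(Add(-1899, d), -1), Add(-830, L))))
Pow(Add(Function('l')(1508, 545), Function('w')(z, Function('o')(-20))), -1) = Pow(Add(1508, Mul(Pow(2454, -1), Pow(Add(-1899, 2454), -1), Add(-830, 35, Mul(-15192, 2454), Mul(8, Pow(2454, 2))))), -1) = Pow(Add(1508, Mul(Rational(1, 2454), Pow(555, -1), Add(-830, 35, -37281168, Mul(8, 6022116)))), -1) = Pow(Add(1508, Mul(Rational(1, 2454), Rational(1, 555), Add(-830, 35, -37281168, 48176928))), -1) = Pow(Add(1508, Mul(Rational(1, 2454), Rational(1, 555), 10894965)), -1) = Pow(Add(1508, Rational(726331, 90798)), -1) = Pow(Rational(137649715, 90798), -1) = Rational(90798, 137649715)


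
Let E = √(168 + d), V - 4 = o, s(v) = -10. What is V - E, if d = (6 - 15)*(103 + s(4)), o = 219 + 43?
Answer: 266 - I*√669 ≈ 266.0 - 25.865*I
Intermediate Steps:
o = 262
V = 266 (V = 4 + 262 = 266)
d = -837 (d = (6 - 15)*(103 - 10) = -9*93 = -837)
E = I*√669 (E = √(168 - 837) = √(-669) = I*√669 ≈ 25.865*I)
V - E = 266 - I*√669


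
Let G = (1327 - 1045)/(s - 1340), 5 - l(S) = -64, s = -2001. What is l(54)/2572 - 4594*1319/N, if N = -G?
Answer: -26034739135907/362652 ≈ -7.1790e+7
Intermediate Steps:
l(S) = 69 (l(S) = 5 - 1*(-64) = 5 + 64 = 69)
G = -282/3341 (G = (1327 - 1045)/(-2001 - 1340) = 282/(-3341) = 282*(-1/3341) = -282/3341 ≈ -0.084406)
N = 282/3341 (N = -1*(-282/3341) = 282/3341 ≈ 0.084406)
l(54)/2572 - 4594*1319/N = 69/2572 - 4594/((282/3341)/1319) = 69*(1/2572) - 4594/((282/3341)*(1/1319)) = 69/2572 - 4594/282/4406779 = 69/2572 - 4594*4406779/282 = 69/2572 - 10122371363/141 = -26034739135907/362652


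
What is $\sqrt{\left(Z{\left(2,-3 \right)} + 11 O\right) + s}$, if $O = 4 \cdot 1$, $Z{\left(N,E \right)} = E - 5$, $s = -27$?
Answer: $3$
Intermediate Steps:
$Z{\left(N,E \right)} = -5 + E$ ($Z{\left(N,E \right)} = E - 5 = -5 + E$)
$O = 4$
$\sqrt{\left(Z{\left(2,-3 \right)} + 11 O\right) + s} = \sqrt{\left(\left(-5 - 3\right) + 11 \cdot 4\right) - 27} = \sqrt{\left(-8 + 44\right) - 27} = \sqrt{36 - 27} = \sqrt{9} = 3$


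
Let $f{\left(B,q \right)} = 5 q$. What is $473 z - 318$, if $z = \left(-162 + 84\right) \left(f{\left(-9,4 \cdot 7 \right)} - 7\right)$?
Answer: $-4907220$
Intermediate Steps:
$z = -10374$ ($z = \left(-162 + 84\right) \left(5 \cdot 4 \cdot 7 - 7\right) = - 78 \left(5 \cdot 28 - 7\right) = - 78 \left(140 - 7\right) = \left(-78\right) 133 = -10374$)
$473 z - 318 = 473 \left(-10374\right) - 318 = -4906902 - 318 = -4907220$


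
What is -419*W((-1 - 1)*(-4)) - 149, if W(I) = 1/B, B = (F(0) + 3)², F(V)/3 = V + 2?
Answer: -12488/81 ≈ -154.17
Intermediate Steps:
F(V) = 6 + 3*V (F(V) = 3*(V + 2) = 3*(2 + V) = 6 + 3*V)
B = 81 (B = ((6 + 3*0) + 3)² = ((6 + 0) + 3)² = (6 + 3)² = 9² = 81)
W(I) = 1/81
-419*W((-1 - 1)*(-4)) - 149 = -419*1/81 - 149 = -419/81 - 149 = -12488/81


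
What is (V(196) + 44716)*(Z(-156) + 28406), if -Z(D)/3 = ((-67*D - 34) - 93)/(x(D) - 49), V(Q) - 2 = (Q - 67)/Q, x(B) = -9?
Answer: 2101716295173/1624 ≈ 1.2942e+9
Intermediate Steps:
V(Q) = 2 + (-67 + Q)/Q (V(Q) = 2 + (Q - 67)/Q = 2 + (-67 + Q)/Q)
Z(D) = -381/58 - 201*D/58 (Z(D) = -3*((-67*D - 34) - 93)/(-9 - 49) = -3*((-34 - 67*D) - 93)/(-58) = -3*(-127 - 67*D)*(-1)/58 = -3*(127/58 + 67*D/58) = -381/58 - 201*D/58)
(V(196) + 44716)*(Z(-156) + 28406) = ((3 - 67/196) + 44716)*((-381/58 - 201/58*(-156)) + 28406) = ((3 - 67*1/196) + 44716)*((-381/58 + 15678/29) + 28406) = ((3 - 67/196) + 44716)*(30975/58 + 28406) = (521/196 + 44716)*(1678523/58) = (8764857/196)*(1678523/58) = 2101716295173/1624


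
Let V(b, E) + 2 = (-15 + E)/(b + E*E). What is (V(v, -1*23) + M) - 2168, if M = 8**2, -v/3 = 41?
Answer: -427537/203 ≈ -2106.1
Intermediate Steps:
v = -123 (v = -3*41 = -123)
V(b, E) = -2 + (-15 + E)/(b + E**2) (V(b, E) = -2 + (-15 + E)/(b + E*E) = -2 + (-15 + E)/(b + E**2))
M = 64
(V(v, -1*23) + M) - 2168 = ((-15 - 1*23 - 2*(-123) - 2*(-1*23)**2)/(-123 + (-1*23)**2) + 64) - 2168 = ((-15 - 23 + 246 - 2*(-23)**2)/(-123 + (-23)**2) + 64) - 2168 = ((-15 - 23 + 246 - 2*529)/(-123 + 529) + 64) - 2168 = ((-15 - 23 + 246 - 1058)/406 + 64) - 2168 = ((1/406)*(-850) + 64) - 2168 = (-425/203 + 64) - 2168 = 12567/203 - 2168 = -427537/203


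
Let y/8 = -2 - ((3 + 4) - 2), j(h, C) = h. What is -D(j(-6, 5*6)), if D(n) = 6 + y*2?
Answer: 106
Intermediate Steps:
y = -56 (y = 8*(-2 - ((3 + 4) - 2)) = 8*(-2 - (7 - 2)) = 8*(-2 - 1*5) = 8*(-2 - 5) = 8*(-7) = -56)
D(n) = -106 (D(n) = 6 - 56*2 = 6 - 112 = -106)
-D(j(-6, 5*6)) = -1*(-106) = 106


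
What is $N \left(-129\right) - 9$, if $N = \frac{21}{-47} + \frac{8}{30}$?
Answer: $\frac{3346}{235} \approx 14.238$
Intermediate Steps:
$N = - \frac{127}{705}$ ($N = 21 \left(- \frac{1}{47}\right) + 8 \cdot \frac{1}{30} = - \frac{21}{47} + \frac{4}{15} = - \frac{127}{705} \approx -0.18014$)
$N \left(-129\right) - 9 = \left(- \frac{127}{705}\right) \left(-129\right) - 9 = \frac{5461}{235} - 9 = \frac{3346}{235}$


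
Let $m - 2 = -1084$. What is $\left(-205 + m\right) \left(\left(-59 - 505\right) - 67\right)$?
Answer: $812097$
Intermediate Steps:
$m = -1082$ ($m = 2 - 1084 = -1082$)
$\left(-205 + m\right) \left(\left(-59 - 505\right) - 67\right) = \left(-205 - 1082\right) \left(\left(-59 - 505\right) - 67\right) = - 1287 \left(-564 - 67\right) = \left(-1287\right) \left(-631\right) = 812097$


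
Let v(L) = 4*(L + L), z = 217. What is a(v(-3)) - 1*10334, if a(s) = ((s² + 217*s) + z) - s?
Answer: -14725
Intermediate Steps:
v(L) = 8*L (v(L) = 4*(2*L) = 8*L)
a(s) = 217 + s² + 216*s (a(s) = ((s² + 217*s) + 217) - s = (217 + s² + 217*s) - s = 217 + s² + 216*s)
a(v(-3)) - 1*10334 = (217 + (8*(-3))² + 216*(8*(-3))) - 1*10334 = (217 + (-24)² + 216*(-24)) - 10334 = (217 + 576 - 5184) - 10334 = -4391 - 10334 = -14725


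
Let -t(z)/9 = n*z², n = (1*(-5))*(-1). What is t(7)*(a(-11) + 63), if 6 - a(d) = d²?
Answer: 114660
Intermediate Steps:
a(d) = 6 - d²
n = 5 (n = -5*(-1) = 5)
t(z) = -45*z²
t(7)*(a(-11) + 63) = (-45*7²)*((6 - 1*(-11)²) + 63) = (-45*49)*((6 - 1*121) + 63) = -2205*((6 - 121) + 63) = -2205*(-115 + 63) = -2205*(-52) = 114660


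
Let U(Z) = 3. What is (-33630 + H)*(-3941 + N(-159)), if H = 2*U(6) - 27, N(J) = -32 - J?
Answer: 128344914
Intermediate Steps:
H = -21 (H = 2*3 - 27 = 6 - 27 = -21)
(-33630 + H)*(-3941 + N(-159)) = (-33630 - 21)*(-3941 + (-32 - 1*(-159))) = -33651*(-3941 + (-32 + 159)) = -33651*(-3941 + 127) = -33651*(-3814) = 128344914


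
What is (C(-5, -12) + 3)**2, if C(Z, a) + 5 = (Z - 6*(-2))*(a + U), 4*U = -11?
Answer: 177241/16 ≈ 11078.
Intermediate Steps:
U = -11/4 (U = (1/4)*(-11) = -11/4 ≈ -2.7500)
C(Z, a) = -5 + (12 + Z)*(-11/4 + a) (C(Z, a) = -5 + (Z - 6*(-2))*(a - 11/4) = -5 + (Z + 12)*(-11/4 + a) = -5 + (12 + Z)*(-11/4 + a))
(C(-5, -12) + 3)**2 = ((-38 + 12*(-12) - 11/4*(-5) - 5*(-12)) + 3)**2 = ((-38 - 144 + 55/4 + 60) + 3)**2 = (-433/4 + 3)**2 = (-421/4)**2 = 177241/16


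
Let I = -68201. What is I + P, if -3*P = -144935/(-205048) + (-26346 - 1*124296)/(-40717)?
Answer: -89908149552161/1318253592 ≈ -68203.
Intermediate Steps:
P = -1936324169/1318253592 (P = -(-144935/(-205048) + (-26346 - 1*124296)/(-40717))/3 = -(-144935*(-1/205048) + (-26346 - 124296)*(-1/40717))/3 = -(144935/205048 - 150642*(-1/40717))/3 = -(144935/205048 + 150642/40717)/3 = -1/3*1936324169/439417864 = -1936324169/1318253592 ≈ -1.4689)
I + P = -68201 - 1936324169/1318253592 = -89908149552161/1318253592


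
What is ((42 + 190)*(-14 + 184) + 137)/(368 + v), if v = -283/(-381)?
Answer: 15078837/140491 ≈ 107.33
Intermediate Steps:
v = 283/381 (v = -283*(-1/381) = 283/381 ≈ 0.74278)
((42 + 190)*(-14 + 184) + 137)/(368 + v) = ((42 + 190)*(-14 + 184) + 137)/(368 + 283/381) = (232*170 + 137)/(140491/381) = (39440 + 137)*(381/140491) = 39577*(381/140491) = 15078837/140491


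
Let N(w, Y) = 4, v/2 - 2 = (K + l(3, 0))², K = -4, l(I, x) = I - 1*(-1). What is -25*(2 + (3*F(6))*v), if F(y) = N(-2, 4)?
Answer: -1250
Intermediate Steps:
l(I, x) = 1 + I (l(I, x) = I + 1 = 1 + I)
v = 4 (v = 4 + 2*(-4 + (1 + 3))² = 4 + 2*(-4 + 4)² = 4 + 2*0² = 4 + 2*0 = 4 + 0 = 4)
F(y) = 4
-25*(2 + (3*F(6))*v) = -25*(2 + (3*4)*4) = -25*(2 + 12*4) = -25*(2 + 48) = -25*50 = -1250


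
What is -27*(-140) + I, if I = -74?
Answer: 3706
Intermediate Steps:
-27*(-140) + I = -27*(-140) - 74 = 3780 - 74 = 3706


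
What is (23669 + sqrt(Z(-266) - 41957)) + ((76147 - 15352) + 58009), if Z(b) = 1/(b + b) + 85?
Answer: 142473 + I*sqrt(2962695365)/266 ≈ 1.4247e+5 + 204.63*I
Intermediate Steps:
Z(b) = 85 + 1/(2*b) (Z(b) = 1/(2*b) + 85 = 85 + 1/(2*b))
(23669 + sqrt(Z(-266) - 41957)) + ((76147 - 15352) + 58009) = (23669 + sqrt((85 + (1/2)/(-266)) - 41957)) + ((76147 - 15352) + 58009) = (23669 + sqrt((85 + (1/2)*(-1/266)) - 41957)) + (60795 + 58009) = (23669 + sqrt((85 - 1/532) - 41957)) + 118804 = (23669 + sqrt(45219/532 - 41957)) + 118804 = (23669 + sqrt(-22275905/532)) + 118804 = (23669 + I*sqrt(2962695365)/266) + 118804 = 142473 + I*sqrt(2962695365)/266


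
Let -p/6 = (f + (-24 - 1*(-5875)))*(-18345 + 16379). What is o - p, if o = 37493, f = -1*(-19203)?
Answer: -295499491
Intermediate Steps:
f = 19203
p = 295536984 (p = -6*(19203 + (-24 - 1*(-5875)))*(-18345 + 16379) = -6*(19203 + (-24 + 5875))*(-1966) = -6*(19203 + 5851)*(-1966) = -150324*(-1966) = -6*(-49256164) = 295536984)
o - p = 37493 - 1*295536984 = 37493 - 295536984 = -295499491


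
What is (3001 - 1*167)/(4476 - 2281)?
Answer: 2834/2195 ≈ 1.2911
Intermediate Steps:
(3001 - 1*167)/(4476 - 2281) = (3001 - 167)/2195 = 2834*(1/2195) = 2834/2195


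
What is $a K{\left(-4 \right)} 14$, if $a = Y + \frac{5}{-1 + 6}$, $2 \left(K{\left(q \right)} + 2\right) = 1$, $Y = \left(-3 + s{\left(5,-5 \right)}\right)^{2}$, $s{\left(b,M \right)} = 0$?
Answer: $-210$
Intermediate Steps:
$Y = 9$ ($Y = \left(-3 + 0\right)^{2} = \left(-3\right)^{2} = 9$)
$K{\left(q \right)} = - \frac{3}{2}$ ($K{\left(q \right)} = -2 + \frac{1}{2} \cdot 1 = -2 + \frac{1}{2} = - \frac{3}{2}$)
$a = 10$ ($a = 9 + \frac{5}{-1 + 6} = 9 + \frac{5}{5} = 9 + 5 \cdot \frac{1}{5} = 9 + 1 = 10$)
$a K{\left(-4 \right)} 14 = 10 \left(- \frac{3}{2}\right) 14 = \left(-15\right) 14 = -210$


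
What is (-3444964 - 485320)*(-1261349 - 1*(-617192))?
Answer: 2531719950588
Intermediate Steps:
(-3444964 - 485320)*(-1261349 - 1*(-617192)) = -3930284*(-1261349 + 617192) = -3930284*(-644157) = 2531719950588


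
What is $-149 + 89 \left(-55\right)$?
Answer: $-5044$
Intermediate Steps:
$-149 + 89 \left(-55\right) = -149 - 4895 = -5044$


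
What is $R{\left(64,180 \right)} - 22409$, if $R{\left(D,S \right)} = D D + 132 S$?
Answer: $5447$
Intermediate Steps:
$R{\left(D,S \right)} = D^{2} + 132 S$
$R{\left(64,180 \right)} - 22409 = \left(64^{2} + 132 \cdot 180\right) - 22409 = \left(4096 + 23760\right) - 22409 = 27856 - 22409 = 5447$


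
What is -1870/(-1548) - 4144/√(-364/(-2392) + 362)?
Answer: 935/774 - 4144*√85146/5553 ≈ -216.55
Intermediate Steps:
-1870/(-1548) - 4144/√(-364/(-2392) + 362) = -1870*(-1/1548) - 4144/√(-364*(-1/2392) + 362) = 935/774 - 4144/√(7/46 + 362) = 935/774 - 4144*√85146/5553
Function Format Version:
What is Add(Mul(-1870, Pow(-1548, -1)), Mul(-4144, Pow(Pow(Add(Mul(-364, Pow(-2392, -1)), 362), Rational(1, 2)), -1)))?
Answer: Add(Rational(935, 774), Mul(Rational(-4144, 5553), Pow(85146, Rational(1, 2)))) ≈ -216.55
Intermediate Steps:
Add(Mul(-1870, Pow(-1548, -1)), Mul(-4144, Pow(Pow(Add(Mul(-364, Pow(-2392, -1)), 362), Rational(1, 2)), -1))) = Add(Mul(-1870, Rational(-1, 1548)), Mul(-4144, Pow(Pow(Add(Mul(-364, Rational(-1, 2392)), 362), Rational(1, 2)), -1))) = Add(Rational(935, 774), Mul(-4144, Pow(Pow(Add(Rational(7, 46), 362), Rational(1, 2)), -1))) = Add(Rational(935, 774), Mul(-4144, Pow(Pow(Rational(16659, 46), Rational(1, 2)), -1))) = Add(Rational(935, 774), Mul(-4144, Pow(Mul(Rational(3, 46), Pow(85146, Rational(1, 2))), -1))) = Add(Rational(935, 774), Mul(-4144, Mul(Rational(1, 5553), Pow(85146, Rational(1, 2))))) = Add(Rational(935, 774), Mul(Rational(-4144, 5553), Pow(85146, Rational(1, 2))))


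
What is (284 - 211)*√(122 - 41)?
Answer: 657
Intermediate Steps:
(284 - 211)*√(122 - 41) = 73*√81 = 73*9 = 657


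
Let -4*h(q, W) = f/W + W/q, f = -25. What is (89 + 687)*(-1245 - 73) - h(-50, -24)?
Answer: -2454642287/2400 ≈ -1.0228e+6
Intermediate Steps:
h(q, W) = 25/(4*W) - W/(4*q) (h(q, W) = -(-25/W + W/q)/4 = 25/(4*W) - W/(4*q))
(89 + 687)*(-1245 - 73) - h(-50, -24) = (89 + 687)*(-1245 - 73) - ((25/4)/(-24) - ¼*(-24)/(-50)) = 776*(-1318) - ((25/4)*(-1/24) - ¼*(-24)*(-1/50)) = -1022768 - (-25/96 - 3/25) = -1022768 - 1*(-913/2400) = -1022768 + 913/2400 = -2454642287/2400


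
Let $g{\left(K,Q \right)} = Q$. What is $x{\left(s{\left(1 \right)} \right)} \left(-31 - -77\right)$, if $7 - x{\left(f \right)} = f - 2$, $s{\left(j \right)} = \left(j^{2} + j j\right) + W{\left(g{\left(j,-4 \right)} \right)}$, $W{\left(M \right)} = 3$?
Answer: $184$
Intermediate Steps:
$s{\left(j \right)} = 3 + 2 j^{2}$ ($s{\left(j \right)} = \left(j^{2} + j j\right) + 3 = \left(j^{2} + j^{2}\right) + 3 = 2 j^{2} + 3 = 3 + 2 j^{2}$)
$x{\left(f \right)} = 9 - f$ ($x{\left(f \right)} = 7 - \left(f - 2\right) = 7 - \left(-2 + f\right) = 9 - f$)
$x{\left(s{\left(1 \right)} \right)} \left(-31 - -77\right) = \left(9 - \left(3 + 2 \cdot 1^{2}\right)\right) \left(-31 - -77\right) = \left(9 - \left(3 + 2 \cdot 1\right)\right) \left(-31 + 77\right) = \left(9 - \left(3 + 2\right)\right) 46 = \left(9 - 5\right) 46 = 4 \cdot 46 = 184$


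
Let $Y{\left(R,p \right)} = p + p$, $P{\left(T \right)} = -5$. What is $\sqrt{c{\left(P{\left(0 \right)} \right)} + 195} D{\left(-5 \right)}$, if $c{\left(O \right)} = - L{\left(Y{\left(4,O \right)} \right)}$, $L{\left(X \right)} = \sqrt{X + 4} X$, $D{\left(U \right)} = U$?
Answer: $- 5 \sqrt{195 + 10 i \sqrt{6}} \approx -69.958 - 4.3767 i$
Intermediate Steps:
$Y{\left(R,p \right)} = 2 p$
$L{\left(X \right)} = X \sqrt{4 + X}$ ($L{\left(X \right)} = \sqrt{4 + X} X = X \sqrt{4 + X}$)
$c{\left(O \right)} = - 2 O \sqrt{4 + 2 O}$
$\sqrt{c{\left(P{\left(0 \right)} \right)} + 195} D{\left(-5 \right)} = \sqrt{\left(-2\right) \left(-5\right) \sqrt{4 + 2 \left(-5\right)} + 195} \left(-5\right) = \sqrt{\left(-2\right) \left(-5\right) \sqrt{4 - 10} + 195} \left(-5\right) = \sqrt{\left(-2\right) \left(-5\right) \sqrt{-6} + 195} \left(-5\right) = \sqrt{\left(-2\right) \left(-5\right) i \sqrt{6} + 195} \left(-5\right) = \sqrt{10 i \sqrt{6} + 195} \left(-5\right) = \sqrt{195 + 10 i \sqrt{6}} \left(-5\right) = - 5 \sqrt{195 + 10 i \sqrt{6}}$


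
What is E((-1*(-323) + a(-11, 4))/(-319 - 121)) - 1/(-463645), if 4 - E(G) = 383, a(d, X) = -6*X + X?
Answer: -175721454/463645 ≈ -379.00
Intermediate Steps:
a(d, X) = -5*X
E(G) = -379 (E(G) = 4 - 1*383 = 4 - 383 = -379)
E((-1*(-323) + a(-11, 4))/(-319 - 121)) - 1/(-463645) = -379 - 1/(-463645) = -379 - 1*(-1/463645) = -379 + 1/463645 = -175721454/463645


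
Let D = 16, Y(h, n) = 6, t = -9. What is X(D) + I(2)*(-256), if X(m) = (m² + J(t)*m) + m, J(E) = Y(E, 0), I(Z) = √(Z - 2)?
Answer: 368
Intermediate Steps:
I(Z) = √(-2 + Z)
J(E) = 6
X(m) = m² + 7*m (X(m) = (m² + 6*m) + m = m² + 7*m)
X(D) + I(2)*(-256) = 16*(7 + 16) + √(-2 + 2)*(-256) = 16*23 + √0*(-256) = 368 + 0*(-256) = 368 + 0 = 368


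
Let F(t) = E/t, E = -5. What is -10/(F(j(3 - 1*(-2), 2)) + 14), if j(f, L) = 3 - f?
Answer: -20/33 ≈ -0.60606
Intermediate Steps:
F(t) = -5/t
-10/(F(j(3 - 1*(-2), 2)) + 14) = -10/(-5/(3 - (3 - 1*(-2))) + 14) = -10/(-5/(3 - (3 + 2)) + 14) = -10/(-5/(3 - 1*5) + 14) = -10/(-5/(3 - 5) + 14) = -10/(-5/(-2) + 14) = -10/(-5*(-½) + 14) = -10/(5/2 + 14) = -10/33/2 = -10*2/33 = -20/33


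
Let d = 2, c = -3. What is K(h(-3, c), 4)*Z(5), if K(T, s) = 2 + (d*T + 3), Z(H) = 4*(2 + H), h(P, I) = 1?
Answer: 196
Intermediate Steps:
Z(H) = 8 + 4*H
K(T, s) = 5 + 2*T (K(T, s) = 2 + (2*T + 3) = 2 + (3 + 2*T) = 5 + 2*T)
K(h(-3, c), 4)*Z(5) = (5 + 2*1)*(8 + 4*5) = (5 + 2)*(8 + 20) = 7*28 = 196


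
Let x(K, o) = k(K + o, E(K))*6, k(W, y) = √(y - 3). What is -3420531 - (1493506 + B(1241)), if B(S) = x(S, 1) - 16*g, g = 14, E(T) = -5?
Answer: -4913813 - 12*I*√2 ≈ -4.9138e+6 - 16.971*I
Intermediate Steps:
k(W, y) = √(-3 + y)
x(K, o) = 12*I*√2 (x(K, o) = √(-3 - 5)*6 = √(-8)*6 = (2*I*√2)*6 = 12*I*√2)
B(S) = -224 + 12*I*√2 (B(S) = 12*I*√2 - 16*14 = 12*I*√2 - 224 = -224 + 12*I*√2)
-3420531 - (1493506 + B(1241)) = -3420531 - (1493506 + (-224 + 12*I*√2)) = -3420531 - (1493282 + 12*I*√2) = -3420531 + (-1493282 - 12*I*√2) = -4913813 - 12*I*√2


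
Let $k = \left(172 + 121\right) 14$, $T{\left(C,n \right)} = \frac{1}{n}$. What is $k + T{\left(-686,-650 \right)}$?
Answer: $\frac{2666299}{650} \approx 4102.0$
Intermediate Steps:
$k = 4102$ ($k = 293 \cdot 14 = 4102$)
$k + T{\left(-686,-650 \right)} = 4102 + \frac{1}{-650} = 4102 - \frac{1}{650} = \frac{2666299}{650}$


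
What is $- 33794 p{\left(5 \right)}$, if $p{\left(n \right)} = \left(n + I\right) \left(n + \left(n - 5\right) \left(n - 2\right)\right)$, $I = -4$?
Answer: $-168970$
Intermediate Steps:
$p{\left(n \right)} = \left(-4 + n\right) \left(n + \left(-5 + n\right) \left(-2 + n\right)\right)$ ($p{\left(n \right)} = \left(n - 4\right) \left(n + \left(n - 5\right) \left(n - 2\right)\right) = \left(-4 + n\right) \left(n + \left(-5 + n\right) \left(-2 + n\right)\right)$)
$- 33794 p{\left(5 \right)} = - 33794 \left(-40 + 5^{3} - 10 \cdot 5^{2} + 34 \cdot 5\right) = - 33794 \left(-40 + 125 - 250 + 170\right) = \left(-33794\right) 5 = -168970$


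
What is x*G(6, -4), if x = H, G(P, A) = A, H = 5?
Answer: -20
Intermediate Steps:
x = 5
x*G(6, -4) = 5*(-4) = -20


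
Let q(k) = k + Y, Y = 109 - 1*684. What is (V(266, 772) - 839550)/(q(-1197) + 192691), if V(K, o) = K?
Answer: -839284/190919 ≈ -4.3960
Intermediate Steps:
Y = -575 (Y = 109 - 684 = -575)
q(k) = -575 + k (q(k) = k - 575 = -575 + k)
(V(266, 772) - 839550)/(q(-1197) + 192691) = (266 - 839550)/((-575 - 1197) + 192691) = -839284/(-1772 + 192691) = -839284/190919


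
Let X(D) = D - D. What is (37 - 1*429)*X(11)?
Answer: 0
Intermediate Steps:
X(D) = 0
(37 - 1*429)*X(11) = (37 - 1*429)*0 = (37 - 429)*0 = -392*0 = 0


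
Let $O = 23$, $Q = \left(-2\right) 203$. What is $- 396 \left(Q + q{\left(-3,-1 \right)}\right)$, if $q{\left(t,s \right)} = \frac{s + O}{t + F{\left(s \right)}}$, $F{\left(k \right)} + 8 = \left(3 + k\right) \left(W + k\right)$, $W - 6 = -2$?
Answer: $\frac{812592}{5} \approx 1.6252 \cdot 10^{5}$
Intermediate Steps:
$Q = -406$
$W = 4$ ($W = 6 - 2 = 4$)
$F{\left(k \right)} = -8 + \left(3 + k\right) \left(4 + k\right)$
$q{\left(t,s \right)} = \frac{23 + s}{4 + t + s^{2} + 7 s}$ ($q{\left(t,s \right)} = \frac{s + 23}{t + \left(4 + s^{2} + 7 s\right)} = \frac{23 + s}{4 + t + s^{2} + 7 s}$)
$- 396 \left(Q + q{\left(-3,-1 \right)}\right) = - 396 \left(-406 + \frac{23 - 1}{4 - 3 + \left(-1\right)^{2} + 7 \left(-1\right)}\right) = - 396 \left(-406 + \frac{1}{4 - 3 + 1 - 7} \cdot 22\right) = - 396 \left(-406 + \frac{1}{-5} \cdot 22\right) = - 396 \left(-406 - \frac{22}{5}\right) = \left(-396\right) \left(- \frac{2052}{5}\right) = \frac{812592}{5}$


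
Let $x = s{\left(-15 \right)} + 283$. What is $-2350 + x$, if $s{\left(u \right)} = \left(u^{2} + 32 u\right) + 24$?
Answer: $-2298$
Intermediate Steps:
$s{\left(u \right)} = 24 + u^{2} + 32 u$
$x = 52$ ($x = \left(24 + \left(-15\right)^{2} + 32 \left(-15\right)\right) + 283 = \left(24 + 225 - 480\right) + 283 = -231 + 283 = 52$)
$-2350 + x = -2350 + 52 = -2298$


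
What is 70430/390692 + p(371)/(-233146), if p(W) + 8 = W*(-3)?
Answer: 2107304814/11386034629 ≈ 0.18508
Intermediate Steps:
p(W) = -8 - 3*W (p(W) = -8 + W*(-3) = -8 - 3*W)
70430/390692 + p(371)/(-233146) = 70430/390692 + (-8 - 3*371)/(-233146) = 70430*(1/390692) + (-8 - 1113)*(-1/233146) = 35215/195346 - 1121*(-1/233146) = 35215/195346 + 1121/233146 = 2107304814/11386034629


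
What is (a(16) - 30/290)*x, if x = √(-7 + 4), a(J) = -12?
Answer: -351*I*√3/29 ≈ -20.964*I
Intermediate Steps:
x = I*√3 (x = √(-3) = I*√3 ≈ 1.732*I)
(a(16) - 30/290)*x = (-12 - 30/290)*(I*√3) = (-12 - 1*3/29)*(I*√3) = (-12 - 3/29)*(I*√3) = -351*I*√3/29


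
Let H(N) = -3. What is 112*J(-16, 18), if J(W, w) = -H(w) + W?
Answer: -1456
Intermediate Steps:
J(W, w) = 3 + W (J(W, w) = -1*(-3) + W = 3 + W)
112*J(-16, 18) = 112*(3 - 16) = 112*(-13) = -1456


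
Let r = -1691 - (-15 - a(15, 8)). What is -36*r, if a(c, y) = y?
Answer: 60048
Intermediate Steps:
r = -1668 (r = -1691 - (-15 - 1*8) = -1691 - (-15 - 8) = -1691 - 1*(-23) = -1691 + 23 = -1668)
-36*r = -36*(-1668) = 60048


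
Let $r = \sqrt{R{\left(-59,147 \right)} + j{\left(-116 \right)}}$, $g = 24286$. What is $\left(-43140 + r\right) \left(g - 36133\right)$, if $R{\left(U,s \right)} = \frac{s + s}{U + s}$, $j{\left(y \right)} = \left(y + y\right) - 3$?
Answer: $511079580 - \frac{1077 i \sqrt{112123}}{2} \approx 5.1108 \cdot 10^{8} - 1.8032 \cdot 10^{5} i$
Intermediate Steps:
$j{\left(y \right)} = -3 + 2 y$ ($j{\left(y \right)} = 2 y - 3 = -3 + 2 y$)
$R{\left(U,s \right)} = \frac{2 s}{U + s}$
$r = \frac{i \sqrt{112123}}{22}$ ($r = \sqrt{2 \cdot 147 \frac{1}{-59 + 147} + \left(-3 + 2 \left(-116\right)\right)} = \sqrt{2 \cdot 147 \cdot \frac{1}{88} - 235} = \sqrt{\frac{147}{44} - 235} = \sqrt{- \frac{10193}{44}} = \frac{i \sqrt{112123}}{22} \approx 15.22 i$)
$\left(-43140 + r\right) \left(g - 36133\right) = \left(-43140 + \frac{i \sqrt{112123}}{22}\right) \left(24286 - 36133\right) = \left(-43140 + \frac{i \sqrt{112123}}{22}\right) \left(-11847\right) = 511079580 - \frac{1077 i \sqrt{112123}}{2}$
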